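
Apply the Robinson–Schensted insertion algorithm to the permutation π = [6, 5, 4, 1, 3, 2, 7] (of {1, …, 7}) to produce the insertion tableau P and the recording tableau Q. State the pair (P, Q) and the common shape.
P = [1, 2, 7] / [3] / [4] / [5] / [6];  Q = [1, 5, 7] / [2] / [3] / [4] / [6];  common shape = (3, 1, 1, 1, 1)

Row-insert the values π_1, π_2, … into P one at a time, bumping the leftmost entry strictly greater than the inserted value down to the next row. The recording tableau Q records, in position (i, j), the step at which that cell was added to P.
  Insert 6 (step 1): P = [6];  Q = [1]
  Insert 5 (step 2): P = [5] / [6];  Q = [1] / [2]
  Insert 4 (step 3): P = [4] / [5] / [6];  Q = [1] / [2] / [3]
  Insert 1 (step 4): P = [1] / [4] / [5] / [6];  Q = [1] / [2] / [3] / [4]
  Insert 3 (step 5): P = [1, 3] / [4] / [5] / [6];  Q = [1, 5] / [2] / [3] / [4]
  Insert 2 (step 6): P = [1, 2] / [3] / [4] / [5] / [6];  Q = [1, 5] / [2] / [3] / [4] / [6]
  Insert 7 (step 7): P = [1, 2, 7] / [3] / [4] / [5] / [6];  Q = [1, 5, 7] / [2] / [3] / [4] / [6]
Final shape: (3, 1, 1, 1, 1).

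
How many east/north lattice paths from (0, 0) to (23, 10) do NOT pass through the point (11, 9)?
Number of paths = 90377560

Total paths from (0, 0) to (23, 10): C(33, 23) = 92561040. Paths through (11, 9): (paths (0, 0) → (11, 9)) × (paths (11, 9) → (23, 10)) = C(20, 11) · C(13, 12) = 167960 · 13 = 2183480. Avoidance count = 92561040 − 2183480 = 90377560.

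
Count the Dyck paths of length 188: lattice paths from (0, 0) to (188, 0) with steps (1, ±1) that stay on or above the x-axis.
C_94 = 239993345518077005168915776623476723006280827488229600

These Dyck paths are counted by the Catalan number C_n = (1/(n + 1)) · C(2n, n). For n = 94: C_94 = (1/95) · C(188, 94) = 22799367824217315491046998779230288685596678611381812000/95 = 239993345518077005168915776623476723006280827488229600.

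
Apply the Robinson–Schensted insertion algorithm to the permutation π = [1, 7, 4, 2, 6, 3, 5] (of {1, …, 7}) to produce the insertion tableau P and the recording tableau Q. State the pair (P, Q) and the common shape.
P = [1, 2, 3, 5] / [4, 6] / [7];  Q = [1, 2, 5, 7] / [3, 6] / [4];  common shape = (4, 2, 1)

Row-insert the values π_1, π_2, … into P one at a time, bumping the leftmost entry strictly greater than the inserted value down to the next row. The recording tableau Q records, in position (i, j), the step at which that cell was added to P.
  Insert 1 (step 1): P = [1];  Q = [1]
  Insert 7 (step 2): P = [1, 7];  Q = [1, 2]
  Insert 4 (step 3): P = [1, 4] / [7];  Q = [1, 2] / [3]
  Insert 2 (step 4): P = [1, 2] / [4] / [7];  Q = [1, 2] / [3] / [4]
  Insert 6 (step 5): P = [1, 2, 6] / [4] / [7];  Q = [1, 2, 5] / [3] / [4]
  Insert 3 (step 6): P = [1, 2, 3] / [4, 6] / [7];  Q = [1, 2, 5] / [3, 6] / [4]
  Insert 5 (step 7): P = [1, 2, 3, 5] / [4, 6] / [7];  Q = [1, 2, 5, 7] / [3, 6] / [4]
Final shape: (4, 2, 1).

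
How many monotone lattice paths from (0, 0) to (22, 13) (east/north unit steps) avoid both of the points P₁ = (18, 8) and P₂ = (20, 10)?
Number of paths = 1072777500

Inclusion–exclusion. Total paths: C(35, 22) = 1476337800. Through P₁: C(26, 18)·C(9, 4) = 196846650. Through P₂: C(30, 20)·C(5, 2) = 300450150. Since P₁ is strictly southwest of P₂, a monotone path through both must visit P₁ then P₂; paths through both = C(26, 18)·C(4, 2)·C(5, 2) = 93736500. Avoid both = 1476337800 − 196846650 − 300450150 + 93736500 = 1072777500.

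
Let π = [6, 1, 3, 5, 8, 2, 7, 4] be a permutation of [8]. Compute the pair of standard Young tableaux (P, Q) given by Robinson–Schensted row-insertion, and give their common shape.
P = [1, 2, 4, 7] / [3, 5] / [6, 8];  Q = [1, 3, 4, 5] / [2, 7] / [6, 8];  common shape = (4, 2, 2)

Row-insert the values π_1, π_2, … into P one at a time, bumping the leftmost entry strictly greater than the inserted value down to the next row. The recording tableau Q records, in position (i, j), the step at which that cell was added to P.
  Insert 6 (step 1): P = [6];  Q = [1]
  Insert 1 (step 2): P = [1] / [6];  Q = [1] / [2]
  Insert 3 (step 3): P = [1, 3] / [6];  Q = [1, 3] / [2]
  Insert 5 (step 4): P = [1, 3, 5] / [6];  Q = [1, 3, 4] / [2]
  Insert 8 (step 5): P = [1, 3, 5, 8] / [6];  Q = [1, 3, 4, 5] / [2]
  Insert 2 (step 6): P = [1, 2, 5, 8] / [3] / [6];  Q = [1, 3, 4, 5] / [2] / [6]
  Insert 7 (step 7): P = [1, 2, 5, 7] / [3, 8] / [6];  Q = [1, 3, 4, 5] / [2, 7] / [6]
  Insert 4 (step 8): P = [1, 2, 4, 7] / [3, 5] / [6, 8];  Q = [1, 3, 4, 5] / [2, 7] / [6, 8]
Final shape: (4, 2, 2).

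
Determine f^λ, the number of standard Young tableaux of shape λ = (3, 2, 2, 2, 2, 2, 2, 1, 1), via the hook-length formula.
# SYT of shape (3, 2, 2, 2, 2, 2, 2, 1, 1) = 46410

Hook-length formula: f^λ = n! / Π hook(c), product over all cells c of the Young diagram. For λ = (3, 2, 2, 2, 2, 2, 2, 1, 1), n = 17 boxes. Hook lengths by row (left-to-right, top-to-bottom): [11, 8, 1]; [9, 6]; [8, 5]; [7, 4]; [6, 3]; [5, 2]; [4, 1]; [2]; [1]. Product of hooks = 7664025600. So f^λ = 17! / 7664025600 = 355687428096000 / 7664025600 = 46410.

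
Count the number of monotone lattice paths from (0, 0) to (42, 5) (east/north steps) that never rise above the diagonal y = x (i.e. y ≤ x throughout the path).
Number of paths = 1355574

By the reflection principle (André's argument), the number of monotone paths to (42, 5) with n ≤ m that never go above y = x is C(47, 42) − C(47, 43) = 1533939 − 178365 = 1355574.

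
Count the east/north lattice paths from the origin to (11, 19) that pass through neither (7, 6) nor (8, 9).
Number of paths = 45553664

Inclusion–exclusion. Total paths: C(30, 11) = 54627300. Through P₁: C(13, 7)·C(17, 4) = 4084080. Through P₂: C(17, 8)·C(13, 3) = 6952660. Since P₁ is strictly southwest of P₂, a monotone path through both must visit P₁ then P₂; paths through both = C(13, 7)·C(4, 1)·C(13, 3) = 1963104. Avoid both = 54627300 − 4084080 − 6952660 + 1963104 = 45553664.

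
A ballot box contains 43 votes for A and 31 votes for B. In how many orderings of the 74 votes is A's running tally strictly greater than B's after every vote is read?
Strict-lead orderings = 107977072198037809536

Total orderings of the 74 votes with 43 for A: C(74, 43) = 665858611887899825472. By the Bertrand ballot formula (Cycle Lemma / reflection principle), the number of orderings in which A is strictly ahead of B throughout is (p − q)/(p + q) · C(p + q, p) = (43 − 31)/(43 + 31) · 665858611887899825472 = 107977072198037809536.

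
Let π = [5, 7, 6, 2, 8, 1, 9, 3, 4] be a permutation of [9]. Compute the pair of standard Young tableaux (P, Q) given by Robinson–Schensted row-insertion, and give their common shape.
P = [1, 3, 4, 9] / [2, 6, 8] / [5] / [7];  Q = [1, 2, 5, 7] / [3, 8, 9] / [4] / [6];  common shape = (4, 3, 1, 1)

Row-insert the values π_1, π_2, … into P one at a time, bumping the leftmost entry strictly greater than the inserted value down to the next row. The recording tableau Q records, in position (i, j), the step at which that cell was added to P.
  Insert 5 (step 1): P = [5];  Q = [1]
  Insert 7 (step 2): P = [5, 7];  Q = [1, 2]
  Insert 6 (step 3): P = [5, 6] / [7];  Q = [1, 2] / [3]
  Insert 2 (step 4): P = [2, 6] / [5] / [7];  Q = [1, 2] / [3] / [4]
  Insert 8 (step 5): P = [2, 6, 8] / [5] / [7];  Q = [1, 2, 5] / [3] / [4]
  Insert 1 (step 6): P = [1, 6, 8] / [2] / [5] / [7];  Q = [1, 2, 5] / [3] / [4] / [6]
  Insert 9 (step 7): P = [1, 6, 8, 9] / [2] / [5] / [7];  Q = [1, 2, 5, 7] / [3] / [4] / [6]
  Insert 3 (step 8): P = [1, 3, 8, 9] / [2, 6] / [5] / [7];  Q = [1, 2, 5, 7] / [3, 8] / [4] / [6]
  Insert 4 (step 9): P = [1, 3, 4, 9] / [2, 6, 8] / [5] / [7];  Q = [1, 2, 5, 7] / [3, 8, 9] / [4] / [6]
Final shape: (4, 3, 1, 1).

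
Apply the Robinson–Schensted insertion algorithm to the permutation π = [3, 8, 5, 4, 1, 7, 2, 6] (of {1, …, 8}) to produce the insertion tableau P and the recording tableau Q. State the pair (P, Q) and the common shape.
P = [1, 2, 6] / [3, 4, 7] / [5] / [8];  Q = [1, 2, 6] / [3, 7, 8] / [4] / [5];  common shape = (3, 3, 1, 1)

Row-insert the values π_1, π_2, … into P one at a time, bumping the leftmost entry strictly greater than the inserted value down to the next row. The recording tableau Q records, in position (i, j), the step at which that cell was added to P.
  Insert 3 (step 1): P = [3];  Q = [1]
  Insert 8 (step 2): P = [3, 8];  Q = [1, 2]
  Insert 5 (step 3): P = [3, 5] / [8];  Q = [1, 2] / [3]
  Insert 4 (step 4): P = [3, 4] / [5] / [8];  Q = [1, 2] / [3] / [4]
  Insert 1 (step 5): P = [1, 4] / [3] / [5] / [8];  Q = [1, 2] / [3] / [4] / [5]
  Insert 7 (step 6): P = [1, 4, 7] / [3] / [5] / [8];  Q = [1, 2, 6] / [3] / [4] / [5]
  Insert 2 (step 7): P = [1, 2, 7] / [3, 4] / [5] / [8];  Q = [1, 2, 6] / [3, 7] / [4] / [5]
  Insert 6 (step 8): P = [1, 2, 6] / [3, 4, 7] / [5] / [8];  Q = [1, 2, 6] / [3, 7, 8] / [4] / [5]
Final shape: (3, 3, 1, 1).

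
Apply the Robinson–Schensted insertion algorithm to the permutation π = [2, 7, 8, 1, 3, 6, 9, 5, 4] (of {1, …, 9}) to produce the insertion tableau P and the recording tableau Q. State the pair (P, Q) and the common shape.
P = [1, 3, 4, 9] / [2, 5, 8] / [6] / [7];  Q = [1, 2, 3, 7] / [4, 5, 6] / [8] / [9];  common shape = (4, 3, 1, 1)

Row-insert the values π_1, π_2, … into P one at a time, bumping the leftmost entry strictly greater than the inserted value down to the next row. The recording tableau Q records, in position (i, j), the step at which that cell was added to P.
  Insert 2 (step 1): P = [2];  Q = [1]
  Insert 7 (step 2): P = [2, 7];  Q = [1, 2]
  Insert 8 (step 3): P = [2, 7, 8];  Q = [1, 2, 3]
  Insert 1 (step 4): P = [1, 7, 8] / [2];  Q = [1, 2, 3] / [4]
  Insert 3 (step 5): P = [1, 3, 8] / [2, 7];  Q = [1, 2, 3] / [4, 5]
  Insert 6 (step 6): P = [1, 3, 6] / [2, 7, 8];  Q = [1, 2, 3] / [4, 5, 6]
  Insert 9 (step 7): P = [1, 3, 6, 9] / [2, 7, 8];  Q = [1, 2, 3, 7] / [4, 5, 6]
  Insert 5 (step 8): P = [1, 3, 5, 9] / [2, 6, 8] / [7];  Q = [1, 2, 3, 7] / [4, 5, 6] / [8]
  Insert 4 (step 9): P = [1, 3, 4, 9] / [2, 5, 8] / [6] / [7];  Q = [1, 2, 3, 7] / [4, 5, 6] / [8] / [9]
Final shape: (4, 3, 1, 1).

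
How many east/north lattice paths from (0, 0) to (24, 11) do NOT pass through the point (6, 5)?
Number of paths = 355042548

Total paths from (0, 0) to (24, 11): C(35, 24) = 417225900. Paths through (6, 5): (paths (0, 0) → (6, 5)) × (paths (6, 5) → (24, 11)) = C(11, 6) · C(24, 18) = 462 · 134596 = 62183352. Avoidance count = 417225900 − 62183352 = 355042548.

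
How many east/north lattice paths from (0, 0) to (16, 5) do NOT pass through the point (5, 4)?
Number of paths = 18837

Total paths from (0, 0) to (16, 5): C(21, 16) = 20349. Paths through (5, 4): (paths (0, 0) → (5, 4)) × (paths (5, 4) → (16, 5)) = C(9, 5) · C(12, 11) = 126 · 12 = 1512. Avoidance count = 20349 − 1512 = 18837.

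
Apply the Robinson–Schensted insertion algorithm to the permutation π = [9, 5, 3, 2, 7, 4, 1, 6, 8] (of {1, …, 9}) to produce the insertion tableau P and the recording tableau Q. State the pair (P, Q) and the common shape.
P = [1, 4, 6, 8] / [2, 7] / [3] / [5] / [9];  Q = [1, 5, 8, 9] / [2, 6] / [3] / [4] / [7];  common shape = (4, 2, 1, 1, 1)

Row-insert the values π_1, π_2, … into P one at a time, bumping the leftmost entry strictly greater than the inserted value down to the next row. The recording tableau Q records, in position (i, j), the step at which that cell was added to P.
  Insert 9 (step 1): P = [9];  Q = [1]
  Insert 5 (step 2): P = [5] / [9];  Q = [1] / [2]
  Insert 3 (step 3): P = [3] / [5] / [9];  Q = [1] / [2] / [3]
  Insert 2 (step 4): P = [2] / [3] / [5] / [9];  Q = [1] / [2] / [3] / [4]
  Insert 7 (step 5): P = [2, 7] / [3] / [5] / [9];  Q = [1, 5] / [2] / [3] / [4]
  Insert 4 (step 6): P = [2, 4] / [3, 7] / [5] / [9];  Q = [1, 5] / [2, 6] / [3] / [4]
  Insert 1 (step 7): P = [1, 4] / [2, 7] / [3] / [5] / [9];  Q = [1, 5] / [2, 6] / [3] / [4] / [7]
  Insert 6 (step 8): P = [1, 4, 6] / [2, 7] / [3] / [5] / [9];  Q = [1, 5, 8] / [2, 6] / [3] / [4] / [7]
  Insert 8 (step 9): P = [1, 4, 6, 8] / [2, 7] / [3] / [5] / [9];  Q = [1, 5, 8, 9] / [2, 6] / [3] / [4] / [7]
Final shape: (4, 2, 1, 1, 1).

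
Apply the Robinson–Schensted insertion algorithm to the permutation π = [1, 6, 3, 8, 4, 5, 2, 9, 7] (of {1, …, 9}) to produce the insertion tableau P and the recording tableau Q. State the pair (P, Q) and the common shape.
P = [1, 2, 4, 5, 7] / [3, 8, 9] / [6];  Q = [1, 2, 4, 6, 8] / [3, 5, 9] / [7];  common shape = (5, 3, 1)

Row-insert the values π_1, π_2, … into P one at a time, bumping the leftmost entry strictly greater than the inserted value down to the next row. The recording tableau Q records, in position (i, j), the step at which that cell was added to P.
  Insert 1 (step 1): P = [1];  Q = [1]
  Insert 6 (step 2): P = [1, 6];  Q = [1, 2]
  Insert 3 (step 3): P = [1, 3] / [6];  Q = [1, 2] / [3]
  Insert 8 (step 4): P = [1, 3, 8] / [6];  Q = [1, 2, 4] / [3]
  Insert 4 (step 5): P = [1, 3, 4] / [6, 8];  Q = [1, 2, 4] / [3, 5]
  Insert 5 (step 6): P = [1, 3, 4, 5] / [6, 8];  Q = [1, 2, 4, 6] / [3, 5]
  Insert 2 (step 7): P = [1, 2, 4, 5] / [3, 8] / [6];  Q = [1, 2, 4, 6] / [3, 5] / [7]
  Insert 9 (step 8): P = [1, 2, 4, 5, 9] / [3, 8] / [6];  Q = [1, 2, 4, 6, 8] / [3, 5] / [7]
  Insert 7 (step 9): P = [1, 2, 4, 5, 7] / [3, 8, 9] / [6];  Q = [1, 2, 4, 6, 8] / [3, 5, 9] / [7]
Final shape: (5, 3, 1).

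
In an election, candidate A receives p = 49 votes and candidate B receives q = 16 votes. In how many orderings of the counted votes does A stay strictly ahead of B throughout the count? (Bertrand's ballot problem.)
Strict-lead orderings = 329007937216860

Total orderings of the 65 votes with 49 for A: C(65, 49) = 648045936942300. By the Bertrand ballot formula (Cycle Lemma / reflection principle), the number of orderings in which A is strictly ahead of B throughout is (p − q)/(p + q) · C(p + q, p) = (49 − 16)/(49 + 16) · 648045936942300 = 329007937216860.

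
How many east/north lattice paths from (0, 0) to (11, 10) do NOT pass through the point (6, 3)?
Number of paths = 286188

Total paths from (0, 0) to (11, 10): C(21, 11) = 352716. Paths through (6, 3): (paths (0, 0) → (6, 3)) × (paths (6, 3) → (11, 10)) = C(9, 6) · C(12, 5) = 84 · 792 = 66528. Avoidance count = 352716 − 66528 = 286188.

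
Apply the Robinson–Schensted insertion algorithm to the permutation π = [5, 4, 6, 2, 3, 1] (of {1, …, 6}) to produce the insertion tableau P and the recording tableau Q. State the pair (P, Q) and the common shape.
P = [1, 3] / [2, 6] / [4] / [5];  Q = [1, 3] / [2, 5] / [4] / [6];  common shape = (2, 2, 1, 1)

Row-insert the values π_1, π_2, … into P one at a time, bumping the leftmost entry strictly greater than the inserted value down to the next row. The recording tableau Q records, in position (i, j), the step at which that cell was added to P.
  Insert 5 (step 1): P = [5];  Q = [1]
  Insert 4 (step 2): P = [4] / [5];  Q = [1] / [2]
  Insert 6 (step 3): P = [4, 6] / [5];  Q = [1, 3] / [2]
  Insert 2 (step 4): P = [2, 6] / [4] / [5];  Q = [1, 3] / [2] / [4]
  Insert 3 (step 5): P = [2, 3] / [4, 6] / [5];  Q = [1, 3] / [2, 5] / [4]
  Insert 1 (step 6): P = [1, 3] / [2, 6] / [4] / [5];  Q = [1, 3] / [2, 5] / [4] / [6]
Final shape: (2, 2, 1, 1).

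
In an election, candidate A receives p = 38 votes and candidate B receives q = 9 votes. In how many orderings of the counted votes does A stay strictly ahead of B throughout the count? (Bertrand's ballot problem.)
Strict-lead orderings = 840783515

Total orderings of the 47 votes with 38 for A: C(47, 38) = 1362649145. By the Bertrand ballot formula (Cycle Lemma / reflection principle), the number of orderings in which A is strictly ahead of B throughout is (p − q)/(p + q) · C(p + q, p) = (38 − 9)/(38 + 9) · 1362649145 = 840783515.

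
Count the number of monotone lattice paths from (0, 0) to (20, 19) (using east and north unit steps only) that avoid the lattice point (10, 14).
Number of paths = 63033612642

Total paths from (0, 0) to (20, 19): C(39, 20) = 68923264410. Paths through (10, 14): (paths (0, 0) → (10, 14)) × (paths (10, 14) → (20, 19)) = C(24, 10) · C(15, 10) = 1961256 · 3003 = 5889651768. Avoidance count = 68923264410 − 5889651768 = 63033612642.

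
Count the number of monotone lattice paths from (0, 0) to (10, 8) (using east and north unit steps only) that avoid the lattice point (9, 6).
Number of paths = 28743

Total paths from (0, 0) to (10, 8): C(18, 10) = 43758. Paths through (9, 6): (paths (0, 0) → (9, 6)) × (paths (9, 6) → (10, 8)) = C(15, 9) · C(3, 1) = 5005 · 3 = 15015. Avoidance count = 43758 − 15015 = 28743.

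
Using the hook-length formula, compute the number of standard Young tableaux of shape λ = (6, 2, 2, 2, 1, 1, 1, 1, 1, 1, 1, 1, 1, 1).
# SYT of shape (6, 2, 2, 2, 1, 1, 1, 1, 1, 1, 1, 1, 1, 1) = 6479550

Hook-length formula: f^λ = n! / Π hook(c), product over all cells c of the Young diagram. For λ = (6, 2, 2, 2, 1, 1, 1, 1, 1, 1, 1, 1, 1, 1), n = 22 boxes. Hook lengths by row (left-to-right, top-to-bottom): [19, 8, 4, 3, 2, 1]; [14, 3]; [13, 2]; [12, 1]; [10]; [9]; [8]; [7]; [6]; [5]; [4]; [3]; [2]; [1]. Product of hooks = 173468948889600. So f^λ = 22! / 173468948889600 = 1124000727777607680000 / 173468948889600 = 6479550.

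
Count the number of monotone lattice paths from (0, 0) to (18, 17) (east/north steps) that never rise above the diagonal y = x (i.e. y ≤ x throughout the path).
Number of paths = 477638700

By the reflection principle (André's argument), the number of monotone paths to (18, 17) with n ≤ m that never go above y = x is C(35, 18) − C(35, 19) = 4537567650 − 4059928950 = 477638700.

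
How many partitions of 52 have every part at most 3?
p(52, parts ≤ 3) = 252

Use the recurrence p(n, m) = p(n, m−1) + p(n−m, m): either the largest part is < m (count p(n, m−1)) or the largest part is exactly m (remove one copy of m, count p(n−m, m)). With p(0, ·) = 1 this gives p(52, parts ≤ 3) = 252. (By conjugating Young diagrams, this also counts partitions of 52 into at most 3 parts.)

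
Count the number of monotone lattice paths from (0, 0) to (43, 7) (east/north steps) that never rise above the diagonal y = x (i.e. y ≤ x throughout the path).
Number of paths = 83993700

By the reflection principle (André's argument), the number of monotone paths to (43, 7) with n ≤ m that never go above y = x is C(50, 43) − C(50, 44) = 99884400 − 15890700 = 83993700.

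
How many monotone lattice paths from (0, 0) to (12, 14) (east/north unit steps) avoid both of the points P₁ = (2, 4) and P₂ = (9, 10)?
Number of paths = 4554030

Inclusion–exclusion. Total paths: C(26, 12) = 9657700. Through P₁: C(6, 2)·C(20, 10) = 2771340. Through P₂: C(19, 9)·C(7, 3) = 3233230. Since P₁ is strictly southwest of P₂, a monotone path through both must visit P₁ then P₂; paths through both = C(6, 2)·C(13, 7)·C(7, 3) = 900900. Avoid both = 9657700 − 2771340 − 3233230 + 900900 = 4554030.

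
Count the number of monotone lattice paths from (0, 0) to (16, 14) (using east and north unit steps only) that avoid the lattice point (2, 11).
Number of paths = 145369635

Total paths from (0, 0) to (16, 14): C(30, 16) = 145422675. Paths through (2, 11): (paths (0, 0) → (2, 11)) × (paths (2, 11) → (16, 14)) = C(13, 2) · C(17, 14) = 78 · 680 = 53040. Avoidance count = 145422675 − 53040 = 145369635.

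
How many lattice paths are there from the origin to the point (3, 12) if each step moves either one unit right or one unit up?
Number of paths = 455

A monotone lattice path from (0, 0) to (3, 12) consists of 3 east steps and 12 north steps in some order, so it is determined by which 3 of the 15 steps are east. The count is C(15, 3) = 455.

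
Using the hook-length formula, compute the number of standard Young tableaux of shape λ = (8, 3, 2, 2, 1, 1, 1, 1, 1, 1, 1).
# SYT of shape (8, 3, 2, 2, 1, 1, 1, 1, 1, 1, 1) = 170714544

Hook-length formula: f^λ = n! / Π hook(c), product over all cells c of the Young diagram. For λ = (8, 3, 2, 2, 1, 1, 1, 1, 1, 1, 1), n = 22 boxes. Hook lengths by row (left-to-right, top-to-bottom): [18, 10, 7, 5, 4, 3, 2, 1]; [12, 4, 1]; [10, 2]; [9, 1]; [7]; [6]; [5]; [4]; [3]; [2]; [1]. Product of hooks = 6584094720000. So f^λ = 22! / 6584094720000 = 1124000727777607680000 / 6584094720000 = 170714544.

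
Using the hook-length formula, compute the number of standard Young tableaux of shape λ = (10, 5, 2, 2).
# SYT of shape (10, 5, 2, 2) = 4263600

Hook-length formula: f^λ = n! / Π hook(c), product over all cells c of the Young diagram. For λ = (10, 5, 2, 2), n = 19 boxes. Hook lengths by row (left-to-right, top-to-bottom): [13, 12, 9, 8, 7, 5, 4, 3, 2, 1]; [7, 6, 3, 2, 1]; [3, 2]; [2, 1]. Product of hooks = 28531077120. So f^λ = 19! / 28531077120 = 121645100408832000 / 28531077120 = 4263600.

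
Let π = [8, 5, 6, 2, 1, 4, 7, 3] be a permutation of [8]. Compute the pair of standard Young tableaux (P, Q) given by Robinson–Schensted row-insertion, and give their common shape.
P = [1, 3, 7] / [2, 4] / [5, 6] / [8];  Q = [1, 3, 7] / [2, 6] / [4, 8] / [5];  common shape = (3, 2, 2, 1)

Row-insert the values π_1, π_2, … into P one at a time, bumping the leftmost entry strictly greater than the inserted value down to the next row. The recording tableau Q records, in position (i, j), the step at which that cell was added to P.
  Insert 8 (step 1): P = [8];  Q = [1]
  Insert 5 (step 2): P = [5] / [8];  Q = [1] / [2]
  Insert 6 (step 3): P = [5, 6] / [8];  Q = [1, 3] / [2]
  Insert 2 (step 4): P = [2, 6] / [5] / [8];  Q = [1, 3] / [2] / [4]
  Insert 1 (step 5): P = [1, 6] / [2] / [5] / [8];  Q = [1, 3] / [2] / [4] / [5]
  Insert 4 (step 6): P = [1, 4] / [2, 6] / [5] / [8];  Q = [1, 3] / [2, 6] / [4] / [5]
  Insert 7 (step 7): P = [1, 4, 7] / [2, 6] / [5] / [8];  Q = [1, 3, 7] / [2, 6] / [4] / [5]
  Insert 3 (step 8): P = [1, 3, 7] / [2, 4] / [5, 6] / [8];  Q = [1, 3, 7] / [2, 6] / [4, 8] / [5]
Final shape: (3, 2, 2, 1).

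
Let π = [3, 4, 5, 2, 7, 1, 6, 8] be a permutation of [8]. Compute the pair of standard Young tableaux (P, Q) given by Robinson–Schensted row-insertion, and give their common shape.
P = [1, 4, 5, 6, 8] / [2, 7] / [3];  Q = [1, 2, 3, 5, 8] / [4, 7] / [6];  common shape = (5, 2, 1)

Row-insert the values π_1, π_2, … into P one at a time, bumping the leftmost entry strictly greater than the inserted value down to the next row. The recording tableau Q records, in position (i, j), the step at which that cell was added to P.
  Insert 3 (step 1): P = [3];  Q = [1]
  Insert 4 (step 2): P = [3, 4];  Q = [1, 2]
  Insert 5 (step 3): P = [3, 4, 5];  Q = [1, 2, 3]
  Insert 2 (step 4): P = [2, 4, 5] / [3];  Q = [1, 2, 3] / [4]
  Insert 7 (step 5): P = [2, 4, 5, 7] / [3];  Q = [1, 2, 3, 5] / [4]
  Insert 1 (step 6): P = [1, 4, 5, 7] / [2] / [3];  Q = [1, 2, 3, 5] / [4] / [6]
  Insert 6 (step 7): P = [1, 4, 5, 6] / [2, 7] / [3];  Q = [1, 2, 3, 5] / [4, 7] / [6]
  Insert 8 (step 8): P = [1, 4, 5, 6, 8] / [2, 7] / [3];  Q = [1, 2, 3, 5, 8] / [4, 7] / [6]
Final shape: (5, 2, 1).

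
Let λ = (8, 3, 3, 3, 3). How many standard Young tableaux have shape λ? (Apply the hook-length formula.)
# SYT of shape (8, 3, 3, 3, 3) = 14814072

Hook-length formula: f^λ = n! / Π hook(c), product over all cells c of the Young diagram. For λ = (8, 3, 3, 3, 3), n = 20 boxes. Hook lengths by row (left-to-right, top-to-bottom): [12, 11, 10, 5, 4, 3, 2, 1]; [6, 5, 4]; [5, 4, 3]; [4, 3, 2]; [3, 2, 1]. Product of hooks = 164229120000. So f^λ = 20! / 164229120000 = 2432902008176640000 / 164229120000 = 14814072.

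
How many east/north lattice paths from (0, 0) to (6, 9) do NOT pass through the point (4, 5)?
Number of paths = 3115

Total paths from (0, 0) to (6, 9): C(15, 6) = 5005. Paths through (4, 5): (paths (0, 0) → (4, 5)) × (paths (4, 5) → (6, 9)) = C(9, 4) · C(6, 2) = 126 · 15 = 1890. Avoidance count = 5005 − 1890 = 3115.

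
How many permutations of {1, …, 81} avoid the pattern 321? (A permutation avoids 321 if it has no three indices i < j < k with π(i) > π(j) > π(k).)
C_81 = 4462290049988320482463241297506133183499654740

These 321-avoiding permutations are counted by the Catalan number C_n = (1/(n + 1)) · C(2n, n). For n = 81: C_81 = (1/82) · C(162, 81) = 365907784099042279561985786395502921046971688680/82 = 4462290049988320482463241297506133183499654740.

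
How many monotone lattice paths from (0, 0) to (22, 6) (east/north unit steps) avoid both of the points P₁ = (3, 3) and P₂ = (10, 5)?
Number of paths = 316261

Inclusion–exclusion. Total paths: C(28, 22) = 376740. Through P₁: C(6, 3)·C(22, 19) = 30800. Through P₂: C(15, 10)·C(13, 12) = 39039. Since P₁ is strictly southwest of P₂, a monotone path through both must visit P₁ then P₂; paths through both = C(6, 3)·C(9, 7)·C(13, 12) = 9360. Avoid both = 376740 − 30800 − 39039 + 9360 = 316261.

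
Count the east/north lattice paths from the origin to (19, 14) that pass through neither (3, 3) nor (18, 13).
Number of paths = 276295550

Inclusion–exclusion. Total paths: C(33, 19) = 818809200. Through P₁: C(6, 3)·C(27, 16) = 260757900. Through P₂: C(31, 18)·C(2, 1) = 412506150. Since P₁ is strictly southwest of P₂, a monotone path through both must visit P₁ then P₂; paths through both = C(6, 3)·C(25, 15)·C(2, 1) = 130750400. Avoid both = 818809200 − 260757900 − 412506150 + 130750400 = 276295550.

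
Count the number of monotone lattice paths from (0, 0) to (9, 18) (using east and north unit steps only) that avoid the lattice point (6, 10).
Number of paths = 3365505

Total paths from (0, 0) to (9, 18): C(27, 9) = 4686825. Paths through (6, 10): (paths (0, 0) → (6, 10)) × (paths (6, 10) → (9, 18)) = C(16, 6) · C(11, 3) = 8008 · 165 = 1321320. Avoidance count = 4686825 − 1321320 = 3365505.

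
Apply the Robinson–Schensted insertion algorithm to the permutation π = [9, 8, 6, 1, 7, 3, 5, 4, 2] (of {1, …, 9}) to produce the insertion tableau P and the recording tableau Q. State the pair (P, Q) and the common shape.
P = [1, 2, 4] / [3, 7] / [5] / [6] / [8] / [9];  Q = [1, 5, 7] / [2, 6] / [3] / [4] / [8] / [9];  common shape = (3, 2, 1, 1, 1, 1)

Row-insert the values π_1, π_2, … into P one at a time, bumping the leftmost entry strictly greater than the inserted value down to the next row. The recording tableau Q records, in position (i, j), the step at which that cell was added to P.
  Insert 9 (step 1): P = [9];  Q = [1]
  Insert 8 (step 2): P = [8] / [9];  Q = [1] / [2]
  Insert 6 (step 3): P = [6] / [8] / [9];  Q = [1] / [2] / [3]
  Insert 1 (step 4): P = [1] / [6] / [8] / [9];  Q = [1] / [2] / [3] / [4]
  Insert 7 (step 5): P = [1, 7] / [6] / [8] / [9];  Q = [1, 5] / [2] / [3] / [4]
  Insert 3 (step 6): P = [1, 3] / [6, 7] / [8] / [9];  Q = [1, 5] / [2, 6] / [3] / [4]
  Insert 5 (step 7): P = [1, 3, 5] / [6, 7] / [8] / [9];  Q = [1, 5, 7] / [2, 6] / [3] / [4]
  Insert 4 (step 8): P = [1, 3, 4] / [5, 7] / [6] / [8] / [9];  Q = [1, 5, 7] / [2, 6] / [3] / [4] / [8]
  Insert 2 (step 9): P = [1, 2, 4] / [3, 7] / [5] / [6] / [8] / [9];  Q = [1, 5, 7] / [2, 6] / [3] / [4] / [8] / [9]
Final shape: (3, 2, 1, 1, 1, 1).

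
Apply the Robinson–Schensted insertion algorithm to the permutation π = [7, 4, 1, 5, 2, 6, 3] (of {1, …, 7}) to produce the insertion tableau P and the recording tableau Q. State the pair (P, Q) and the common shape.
P = [1, 2, 3] / [4, 5, 6] / [7];  Q = [1, 4, 6] / [2, 5, 7] / [3];  common shape = (3, 3, 1)

Row-insert the values π_1, π_2, … into P one at a time, bumping the leftmost entry strictly greater than the inserted value down to the next row. The recording tableau Q records, in position (i, j), the step at which that cell was added to P.
  Insert 7 (step 1): P = [7];  Q = [1]
  Insert 4 (step 2): P = [4] / [7];  Q = [1] / [2]
  Insert 1 (step 3): P = [1] / [4] / [7];  Q = [1] / [2] / [3]
  Insert 5 (step 4): P = [1, 5] / [4] / [7];  Q = [1, 4] / [2] / [3]
  Insert 2 (step 5): P = [1, 2] / [4, 5] / [7];  Q = [1, 4] / [2, 5] / [3]
  Insert 6 (step 6): P = [1, 2, 6] / [4, 5] / [7];  Q = [1, 4, 6] / [2, 5] / [3]
  Insert 3 (step 7): P = [1, 2, 3] / [4, 5, 6] / [7];  Q = [1, 4, 6] / [2, 5, 7] / [3]
Final shape: (3, 3, 1).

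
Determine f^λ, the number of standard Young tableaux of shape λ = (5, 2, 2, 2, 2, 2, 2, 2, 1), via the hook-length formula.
# SYT of shape (5, 2, 2, 2, 2, 2, 2, 2, 1) = 3100800

Hook-length formula: f^λ = n! / Π hook(c), product over all cells c of the Young diagram. For λ = (5, 2, 2, 2, 2, 2, 2, 2, 1), n = 20 boxes. Hook lengths by row (left-to-right, top-to-bottom): [13, 11, 3, 2, 1]; [9, 7]; [8, 6]; [7, 5]; [6, 4]; [5, 3]; [4, 2]; [3, 1]; [1]. Product of hooks = 784604620800. So f^λ = 20! / 784604620800 = 2432902008176640000 / 784604620800 = 3100800.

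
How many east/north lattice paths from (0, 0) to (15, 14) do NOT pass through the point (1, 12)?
Number of paths = 77557200

Total paths from (0, 0) to (15, 14): C(29, 15) = 77558760. Paths through (1, 12): (paths (0, 0) → (1, 12)) × (paths (1, 12) → (15, 14)) = C(13, 1) · C(16, 14) = 13 · 120 = 1560. Avoidance count = 77558760 − 1560 = 77557200.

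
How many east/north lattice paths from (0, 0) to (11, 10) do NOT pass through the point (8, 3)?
Number of paths = 332916

Total paths from (0, 0) to (11, 10): C(21, 11) = 352716. Paths through (8, 3): (paths (0, 0) → (8, 3)) × (paths (8, 3) → (11, 10)) = C(11, 8) · C(10, 3) = 165 · 120 = 19800. Avoidance count = 352716 − 19800 = 332916.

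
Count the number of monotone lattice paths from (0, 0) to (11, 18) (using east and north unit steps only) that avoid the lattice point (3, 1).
Number of paths = 30270990

Total paths from (0, 0) to (11, 18): C(29, 11) = 34597290. Paths through (3, 1): (paths (0, 0) → (3, 1)) × (paths (3, 1) → (11, 18)) = C(4, 3) · C(25, 8) = 4 · 1081575 = 4326300. Avoidance count = 34597290 − 4326300 = 30270990.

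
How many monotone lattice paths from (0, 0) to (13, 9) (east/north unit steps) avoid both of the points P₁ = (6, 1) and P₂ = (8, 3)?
Number of paths = 395549

Inclusion–exclusion. Total paths: C(22, 13) = 497420. Through P₁: C(7, 6)·C(15, 7) = 45045. Through P₂: C(11, 8)·C(11, 5) = 76230. Since P₁ is strictly southwest of P₂, a monotone path through both must visit P₁ then P₂; paths through both = C(7, 6)·C(4, 2)·C(11, 5) = 19404. Avoid both = 497420 − 45045 − 76230 + 19404 = 395549.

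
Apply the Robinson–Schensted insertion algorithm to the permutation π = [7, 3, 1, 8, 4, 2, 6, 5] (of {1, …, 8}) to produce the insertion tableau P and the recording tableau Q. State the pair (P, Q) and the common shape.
P = [1, 2, 5] / [3, 4, 6] / [7, 8];  Q = [1, 4, 7] / [2, 5, 8] / [3, 6];  common shape = (3, 3, 2)

Row-insert the values π_1, π_2, … into P one at a time, bumping the leftmost entry strictly greater than the inserted value down to the next row. The recording tableau Q records, in position (i, j), the step at which that cell was added to P.
  Insert 7 (step 1): P = [7];  Q = [1]
  Insert 3 (step 2): P = [3] / [7];  Q = [1] / [2]
  Insert 1 (step 3): P = [1] / [3] / [7];  Q = [1] / [2] / [3]
  Insert 8 (step 4): P = [1, 8] / [3] / [7];  Q = [1, 4] / [2] / [3]
  Insert 4 (step 5): P = [1, 4] / [3, 8] / [7];  Q = [1, 4] / [2, 5] / [3]
  Insert 2 (step 6): P = [1, 2] / [3, 4] / [7, 8];  Q = [1, 4] / [2, 5] / [3, 6]
  Insert 6 (step 7): P = [1, 2, 6] / [3, 4] / [7, 8];  Q = [1, 4, 7] / [2, 5] / [3, 6]
  Insert 5 (step 8): P = [1, 2, 5] / [3, 4, 6] / [7, 8];  Q = [1, 4, 7] / [2, 5, 8] / [3, 6]
Final shape: (3, 3, 2).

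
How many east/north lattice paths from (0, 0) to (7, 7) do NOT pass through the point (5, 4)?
Number of paths = 2172

Total paths from (0, 0) to (7, 7): C(14, 7) = 3432. Paths through (5, 4): (paths (0, 0) → (5, 4)) × (paths (5, 4) → (7, 7)) = C(9, 5) · C(5, 2) = 126 · 10 = 1260. Avoidance count = 3432 − 1260 = 2172.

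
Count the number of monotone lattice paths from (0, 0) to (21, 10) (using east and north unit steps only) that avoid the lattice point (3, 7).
Number of paths = 44192565

Total paths from (0, 0) to (21, 10): C(31, 21) = 44352165. Paths through (3, 7): (paths (0, 0) → (3, 7)) × (paths (3, 7) → (21, 10)) = C(10, 3) · C(21, 18) = 120 · 1330 = 159600. Avoidance count = 44352165 − 159600 = 44192565.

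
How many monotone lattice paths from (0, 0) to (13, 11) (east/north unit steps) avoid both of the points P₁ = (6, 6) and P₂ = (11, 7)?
Number of paths = 1370136

Inclusion–exclusion. Total paths: C(24, 13) = 2496144. Through P₁: C(12, 6)·C(12, 7) = 731808. Through P₂: C(18, 11)·C(6, 2) = 477360. Since P₁ is strictly southwest of P₂, a monotone path through both must visit P₁ then P₂; paths through both = C(12, 6)·C(6, 5)·C(6, 2) = 83160. Avoid both = 2496144 − 731808 − 477360 + 83160 = 1370136.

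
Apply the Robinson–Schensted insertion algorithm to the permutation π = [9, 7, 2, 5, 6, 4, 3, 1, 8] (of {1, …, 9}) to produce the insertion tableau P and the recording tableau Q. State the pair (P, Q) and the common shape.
P = [1, 3, 6, 8] / [2] / [4] / [5] / [7] / [9];  Q = [1, 4, 5, 9] / [2] / [3] / [6] / [7] / [8];  common shape = (4, 1, 1, 1, 1, 1)

Row-insert the values π_1, π_2, … into P one at a time, bumping the leftmost entry strictly greater than the inserted value down to the next row. The recording tableau Q records, in position (i, j), the step at which that cell was added to P.
  Insert 9 (step 1): P = [9];  Q = [1]
  Insert 7 (step 2): P = [7] / [9];  Q = [1] / [2]
  Insert 2 (step 3): P = [2] / [7] / [9];  Q = [1] / [2] / [3]
  Insert 5 (step 4): P = [2, 5] / [7] / [9];  Q = [1, 4] / [2] / [3]
  Insert 6 (step 5): P = [2, 5, 6] / [7] / [9];  Q = [1, 4, 5] / [2] / [3]
  Insert 4 (step 6): P = [2, 4, 6] / [5] / [7] / [9];  Q = [1, 4, 5] / [2] / [3] / [6]
  Insert 3 (step 7): P = [2, 3, 6] / [4] / [5] / [7] / [9];  Q = [1, 4, 5] / [2] / [3] / [6] / [7]
  Insert 1 (step 8): P = [1, 3, 6] / [2] / [4] / [5] / [7] / [9];  Q = [1, 4, 5] / [2] / [3] / [6] / [7] / [8]
  Insert 8 (step 9): P = [1, 3, 6, 8] / [2] / [4] / [5] / [7] / [9];  Q = [1, 4, 5, 9] / [2] / [3] / [6] / [7] / [8]
Final shape: (4, 1, 1, 1, 1, 1).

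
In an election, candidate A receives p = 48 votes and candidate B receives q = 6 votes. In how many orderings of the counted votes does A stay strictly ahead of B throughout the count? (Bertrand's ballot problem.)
Strict-lead orderings = 20087795

Total orderings of the 54 votes with 48 for A: C(54, 48) = 25827165. By the Bertrand ballot formula (Cycle Lemma / reflection principle), the number of orderings in which A is strictly ahead of B throughout is (p − q)/(p + q) · C(p + q, p) = (48 − 6)/(48 + 6) · 25827165 = 20087795.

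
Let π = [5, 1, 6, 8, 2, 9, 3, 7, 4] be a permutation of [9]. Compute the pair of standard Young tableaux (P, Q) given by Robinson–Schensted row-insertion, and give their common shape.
P = [1, 2, 3, 4] / [5, 6, 7, 9] / [8];  Q = [1, 3, 4, 6] / [2, 5, 7, 8] / [9];  common shape = (4, 4, 1)

Row-insert the values π_1, π_2, … into P one at a time, bumping the leftmost entry strictly greater than the inserted value down to the next row. The recording tableau Q records, in position (i, j), the step at which that cell was added to P.
  Insert 5 (step 1): P = [5];  Q = [1]
  Insert 1 (step 2): P = [1] / [5];  Q = [1] / [2]
  Insert 6 (step 3): P = [1, 6] / [5];  Q = [1, 3] / [2]
  Insert 8 (step 4): P = [1, 6, 8] / [5];  Q = [1, 3, 4] / [2]
  Insert 2 (step 5): P = [1, 2, 8] / [5, 6];  Q = [1, 3, 4] / [2, 5]
  Insert 9 (step 6): P = [1, 2, 8, 9] / [5, 6];  Q = [1, 3, 4, 6] / [2, 5]
  Insert 3 (step 7): P = [1, 2, 3, 9] / [5, 6, 8];  Q = [1, 3, 4, 6] / [2, 5, 7]
  Insert 7 (step 8): P = [1, 2, 3, 7] / [5, 6, 8, 9];  Q = [1, 3, 4, 6] / [2, 5, 7, 8]
  Insert 4 (step 9): P = [1, 2, 3, 4] / [5, 6, 7, 9] / [8];  Q = [1, 3, 4, 6] / [2, 5, 7, 8] / [9]
Final shape: (4, 4, 1).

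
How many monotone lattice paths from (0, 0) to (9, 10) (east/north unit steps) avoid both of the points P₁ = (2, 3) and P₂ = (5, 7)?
Number of paths = 42588

Inclusion–exclusion. Total paths: C(19, 9) = 92378. Through P₁: C(5, 2)·C(14, 7) = 34320. Through P₂: C(12, 5)·C(7, 4) = 27720. Since P₁ is strictly southwest of P₂, a monotone path through both must visit P₁ then P₂; paths through both = C(5, 2)·C(7, 3)·C(7, 4) = 12250. Avoid both = 92378 − 34320 − 27720 + 12250 = 42588.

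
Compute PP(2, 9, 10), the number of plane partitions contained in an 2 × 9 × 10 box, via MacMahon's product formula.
PP(2, 9, 10) = 1551580888

Evaluate the triple product over i = 1..2, j = 1..9, k = 1..10. The factors are (2/1) · (3/2) · (4/3) · (5/4) · (6/5) · (7/6) · (8/7) · (9/8) · … (180 factors total). The numerators and denominators telescope so the product is an integer; carrying out the multiplication exactly gives PP(2, 9, 10) = 1551580888.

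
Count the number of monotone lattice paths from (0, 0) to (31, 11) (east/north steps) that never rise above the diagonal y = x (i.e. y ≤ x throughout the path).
Number of paths = 2809118403

By the reflection principle (André's argument), the number of monotone paths to (31, 11) with n ≤ m that never go above y = x is C(42, 31) − C(42, 32) = 4280561376 − 1471442973 = 2809118403.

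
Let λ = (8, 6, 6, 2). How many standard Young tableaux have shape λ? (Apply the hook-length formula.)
# SYT of shape (8, 6, 6, 2) = 224478540

Hook-length formula: f^λ = n! / Π hook(c), product over all cells c of the Young diagram. For λ = (8, 6, 6, 2), n = 22 boxes. Hook lengths by row (left-to-right, top-to-bottom): [11, 10, 8, 7, 6, 5, 2, 1]; [8, 7, 5, 4, 3, 2]; [7, 6, 4, 3, 2, 1]; [2, 1]. Product of hooks = 5007163392000. So f^λ = 22! / 5007163392000 = 1124000727777607680000 / 5007163392000 = 224478540.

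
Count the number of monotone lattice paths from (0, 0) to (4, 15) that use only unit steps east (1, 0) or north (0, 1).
Number of paths = 3876

A monotone lattice path from (0, 0) to (4, 15) consists of 4 east steps and 15 north steps in some order, so it is determined by which 4 of the 19 steps are east. The count is C(19, 4) = 3876.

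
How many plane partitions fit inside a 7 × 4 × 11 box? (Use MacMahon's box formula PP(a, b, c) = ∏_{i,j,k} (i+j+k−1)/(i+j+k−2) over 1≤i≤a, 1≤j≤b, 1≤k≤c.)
PP(7, 4, 11) = 418241323113120

Evaluate the triple product over i = 1..7, j = 1..4, k = 1..11. The factors are (2/1) · (3/2) · (4/3) · (5/4) · (6/5) · (7/6) · (8/7) · (9/8) · … (308 factors total). The numerators and denominators telescope so the product is an integer; carrying out the multiplication exactly gives PP(7, 4, 11) = 418241323113120.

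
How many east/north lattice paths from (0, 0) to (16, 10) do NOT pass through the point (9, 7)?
Number of paths = 3938935

Total paths from (0, 0) to (16, 10): C(26, 16) = 5311735. Paths through (9, 7): (paths (0, 0) → (9, 7)) × (paths (9, 7) → (16, 10)) = C(16, 9) · C(10, 7) = 11440 · 120 = 1372800. Avoidance count = 5311735 − 1372800 = 3938935.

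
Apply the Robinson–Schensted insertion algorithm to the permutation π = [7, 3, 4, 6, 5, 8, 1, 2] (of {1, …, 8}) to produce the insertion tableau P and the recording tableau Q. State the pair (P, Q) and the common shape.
P = [1, 2, 5, 8] / [3, 4] / [6] / [7];  Q = [1, 3, 4, 6] / [2, 8] / [5] / [7];  common shape = (4, 2, 1, 1)

Row-insert the values π_1, π_2, … into P one at a time, bumping the leftmost entry strictly greater than the inserted value down to the next row. The recording tableau Q records, in position (i, j), the step at which that cell was added to P.
  Insert 7 (step 1): P = [7];  Q = [1]
  Insert 3 (step 2): P = [3] / [7];  Q = [1] / [2]
  Insert 4 (step 3): P = [3, 4] / [7];  Q = [1, 3] / [2]
  Insert 6 (step 4): P = [3, 4, 6] / [7];  Q = [1, 3, 4] / [2]
  Insert 5 (step 5): P = [3, 4, 5] / [6] / [7];  Q = [1, 3, 4] / [2] / [5]
  Insert 8 (step 6): P = [3, 4, 5, 8] / [6] / [7];  Q = [1, 3, 4, 6] / [2] / [5]
  Insert 1 (step 7): P = [1, 4, 5, 8] / [3] / [6] / [7];  Q = [1, 3, 4, 6] / [2] / [5] / [7]
  Insert 2 (step 8): P = [1, 2, 5, 8] / [3, 4] / [6] / [7];  Q = [1, 3, 4, 6] / [2, 8] / [5] / [7]
Final shape: (4, 2, 1, 1).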